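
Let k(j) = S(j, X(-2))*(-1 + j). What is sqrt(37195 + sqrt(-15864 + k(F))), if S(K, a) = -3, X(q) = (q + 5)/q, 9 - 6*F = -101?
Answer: sqrt(37195 + 2*I*sqrt(3979)) ≈ 192.86 + 0.3271*I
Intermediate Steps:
F = 55/3 (F = 3/2 - 1/6*(-101) = 3/2 + 101/6 = 55/3 ≈ 18.333)
X(q) = (5 + q)/q
k(j) = 3 - 3*j (k(j) = -3*(-1 + j) = 3 - 3*j)
sqrt(37195 + sqrt(-15864 + k(F))) = sqrt(37195 + sqrt(-15864 + (3 - 3*55/3))) = sqrt(37195 + sqrt(-15864 + (3 - 55))) = sqrt(37195 + sqrt(-15864 - 52)) = sqrt(37195 + sqrt(-15916)) = sqrt(37195 + 2*I*sqrt(3979))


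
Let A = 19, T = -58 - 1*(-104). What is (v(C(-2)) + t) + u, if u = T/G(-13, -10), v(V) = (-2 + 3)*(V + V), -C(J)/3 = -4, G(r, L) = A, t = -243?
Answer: -4115/19 ≈ -216.58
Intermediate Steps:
T = 46 (T = -58 + 104 = 46)
G(r, L) = 19
C(J) = 12 (C(J) = -3*(-4) = 12)
v(V) = 2*V (v(V) = 1*(2*V) = 2*V)
u = 46/19 ≈ 2.4211
(v(C(-2)) + t) + u = (2*12 - 243) + 46/19 = (24 - 243) + 46/19 = -219 + 46/19 = -4115/19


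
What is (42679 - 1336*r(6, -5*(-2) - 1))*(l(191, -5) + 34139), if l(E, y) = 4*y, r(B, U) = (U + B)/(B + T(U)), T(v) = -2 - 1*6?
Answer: 1798037181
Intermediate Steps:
T(v) = -8 (T(v) = -2 - 6 = -8)
r(B, U) = (B + U)/(-8 + B) (r(B, U) = (U + B)/(B - 8) = (B + U)/(-8 + B))
(42679 - 1336*r(6, -5*(-2) - 1))*(l(191, -5) + 34139) = (42679 - 1336*(6 + (-5*(-2) - 1))/(-8 + 6))*(4*(-5) + 34139) = (42679 - 1336*(6 + (10 - 1))/(-2))*(-20 + 34139) = (42679 - (-668)*(6 + 9))*34119 = (42679 - (-668)*15)*34119 = (42679 - 1336*(-15/2))*34119 = (42679 + 10020)*34119 = 52699*34119 = 1798037181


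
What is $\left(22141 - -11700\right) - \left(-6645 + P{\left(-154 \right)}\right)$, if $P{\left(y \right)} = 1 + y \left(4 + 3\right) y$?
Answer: $-125527$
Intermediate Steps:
$P{\left(y \right)} = 1 + 7 y^{2}$ ($P{\left(y \right)} = 1 + y 7 y = 1 + 7 y y = 1 + 7 y^{2}$)
$\left(22141 - -11700\right) - \left(-6645 + P{\left(-154 \right)}\right) = \left(22141 - -11700\right) + \left(6645 - \left(1 + 7 \left(-154\right)^{2}\right)\right) = \left(22141 + 11700\right) + \left(6645 - \left(1 + 7 \cdot 23716\right)\right) = 33841 + \left(6645 - \left(1 + 166012\right)\right) = 33841 + \left(6645 - 166013\right) = 33841 - 159368 = -125527$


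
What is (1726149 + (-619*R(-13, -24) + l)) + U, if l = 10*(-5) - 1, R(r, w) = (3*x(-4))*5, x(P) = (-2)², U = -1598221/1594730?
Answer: 2693430393119/1594730 ≈ 1.6890e+6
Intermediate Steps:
U = -1598221/1594730 (U = -1598221*1/1594730 = -1598221/1594730 ≈ -1.0022)
x(P) = 4
R(r, w) = 60 (R(r, w) = (3*4)*5 = 12*5 = 60)
l = -51 (l = -50 - 1 = -51)
(1726149 + (-619*R(-13, -24) + l)) + U = (1726149 + (-619*60 - 51)) - 1598221/1594730 = (1726149 + (-37140 - 51)) - 1598221/1594730 = (1726149 - 37191) - 1598221/1594730 = 1688958 - 1598221/1594730 = 2693430393119/1594730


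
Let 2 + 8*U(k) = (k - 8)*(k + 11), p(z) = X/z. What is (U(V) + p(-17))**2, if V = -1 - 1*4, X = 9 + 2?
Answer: 32761/289 ≈ 113.36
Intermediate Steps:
X = 11
p(z) = 11/z
V = -5 (V = -1 - 4 = -5)
U(k) = -1/4 + (-8 + k)*(11 + k)/8 (U(k) = -1/4 + ((k - 8)*(k + 11))/8 = -1/4 + ((-8 + k)*(11 + k))/8 = -1/4 + (-8 + k)*(11 + k)/8)
(U(V) + p(-17))**2 = ((-45/4 + (1/8)*(-5)**2 + (3/8)*(-5)) + 11/(-17))**2 = ((-45/4 + (1/8)*25 - 15/8) + 11*(-1/17))**2 = ((-45/4 + 25/8 - 15/8) - 11/17)**2 = (-10 - 11/17)**2 = (-181/17)**2 = 32761/289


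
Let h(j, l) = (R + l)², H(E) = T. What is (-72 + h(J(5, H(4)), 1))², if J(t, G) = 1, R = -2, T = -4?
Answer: 5041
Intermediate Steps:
H(E) = -4
h(j, l) = (-2 + l)²
(-72 + h(J(5, H(4)), 1))² = (-72 + (-2 + 1)²)² = (-72 + (-1)²)² = (-72 + 1)² = (-71)² = 5041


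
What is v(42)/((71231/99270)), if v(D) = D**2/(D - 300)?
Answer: -29185380/3062933 ≈ -9.5286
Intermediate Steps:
v(D) = D**2/(-300 + D)
v(42)/((71231/99270)) = (42**2/(-300 + 42))/((71231/99270)) = (1764/(-258))/((71231*(1/99270))) = (1764*(-1/258))/(71231/99270) = -294/43*99270/71231 = -29185380/3062933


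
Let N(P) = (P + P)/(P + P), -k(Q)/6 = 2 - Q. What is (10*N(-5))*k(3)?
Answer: 60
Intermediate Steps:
k(Q) = -12 + 6*Q (k(Q) = -6*(2 - Q) = -12 + 6*Q)
N(P) = 1 (N(P) = (2*P)/((2*P)) = (2*P)*(1/(2*P)) = 1)
(10*N(-5))*k(3) = (10*1)*(-12 + 6*3) = 10*(-12 + 18) = 10*6 = 60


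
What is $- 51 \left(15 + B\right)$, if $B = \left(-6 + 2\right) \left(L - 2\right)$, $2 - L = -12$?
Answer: $1683$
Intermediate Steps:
$L = 14$ ($L = 2 - -12 = 2 + 12 = 14$)
$B = -48$ ($B = \left(-6 + 2\right) \left(14 - 2\right) = \left(-4\right) 12 = -48$)
$- 51 \left(15 + B\right) = - 51 \left(15 - 48\right) = \left(-51\right) \left(-33\right) = 1683$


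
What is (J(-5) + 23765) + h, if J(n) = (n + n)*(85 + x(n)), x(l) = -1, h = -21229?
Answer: 1696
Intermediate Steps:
J(n) = 168*n (J(n) = (n + n)*(85 - 1) = (2*n)*84 = 168*n)
(J(-5) + 23765) + h = (168*(-5) + 23765) - 21229 = (-840 + 23765) - 21229 = 22925 - 21229 = 1696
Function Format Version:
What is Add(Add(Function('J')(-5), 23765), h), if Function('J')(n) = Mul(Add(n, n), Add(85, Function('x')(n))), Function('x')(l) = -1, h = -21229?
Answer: 1696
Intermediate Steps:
Function('J')(n) = Mul(168, n) (Function('J')(n) = Mul(Add(n, n), Add(85, -1)) = Mul(Mul(2, n), 84) = Mul(168, n))
Add(Add(Function('J')(-5), 23765), h) = Add(Add(Mul(168, -5), 23765), -21229) = Add(Add(-840, 23765), -21229) = Add(22925, -21229) = 1696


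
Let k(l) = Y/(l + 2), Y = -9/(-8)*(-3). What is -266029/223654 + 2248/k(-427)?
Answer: 1709425070017/6038658 ≈ 2.8308e+5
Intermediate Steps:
Y = -27/8 (Y = -9*(-⅛)*(-3) = (9/8)*(-3) = -27/8 ≈ -3.3750)
k(l) = -27/(8*(2 + l)) (k(l) = -27/8/(l + 2) = -27/8/(2 + l) = -27/(8*(2 + l)))
-266029/223654 + 2248/k(-427) = -266029/223654 + 2248/((-27/(16 + 8*(-427)))) = -266029*1/223654 + 2248/((-27/(16 - 3416))) = -266029/223654 + 2248/((-27/(-3400))) = -266029/223654 + 2248/((-27*(-1/3400))) = -266029/223654 + 2248/(27/3400) = -266029/223654 + 2248*(3400/27) = -266029/223654 + 7643200/27 = 1709425070017/6038658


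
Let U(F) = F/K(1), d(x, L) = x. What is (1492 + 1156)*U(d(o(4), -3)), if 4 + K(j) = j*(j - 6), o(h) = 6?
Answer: -5296/3 ≈ -1765.3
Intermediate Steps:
K(j) = -4 + j*(-6 + j) (K(j) = -4 + j*(j - 6) = -4 + j*(-6 + j))
U(F) = -F/9 (U(F) = F/(-4 + 1² - 6*1) = F/(-4 + 1 - 6) = F/(-9) = F*(-⅑) = -F/9)
(1492 + 1156)*U(d(o(4), -3)) = (1492 + 1156)*(-⅑*6) = 2648*(-⅔) = -5296/3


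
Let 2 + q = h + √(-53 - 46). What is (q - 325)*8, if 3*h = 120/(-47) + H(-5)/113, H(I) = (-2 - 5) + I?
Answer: -13931240/5311 + 24*I*√11 ≈ -2623.1 + 79.599*I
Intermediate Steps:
H(I) = -7 + I
h = -4708/5311 (h = (120/(-47) + (-7 - 5)/113)/3 = (120*(-1/47) - 12*1/113)/3 = (-120/47 - 12/113)/3 = (⅓)*(-14124/5311) = -4708/5311 ≈ -0.88646)
q = -15330/5311 + 3*I*√11 (q = -2 + (-4708/5311 + √(-53 - 46)) = -2 + (-4708/5311 + √(-99)) = -2 + (-4708/5311 + 3*I*√11) = -15330/5311 + 3*I*√11 ≈ -2.8865 + 9.9499*I)
(q - 325)*8 = ((-15330/5311 + 3*I*√11) - 325)*8 = (-1741405/5311 + 3*I*√11)*8 = -13931240/5311 + 24*I*√11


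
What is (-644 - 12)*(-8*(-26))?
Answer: -136448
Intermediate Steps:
(-644 - 12)*(-8*(-26)) = -656*208 = -136448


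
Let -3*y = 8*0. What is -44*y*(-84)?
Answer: 0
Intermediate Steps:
y = 0 (y = -8*0/3 = -⅓*0 = 0)
-44*y*(-84) = -44*0*(-84) = 0*(-84) = 0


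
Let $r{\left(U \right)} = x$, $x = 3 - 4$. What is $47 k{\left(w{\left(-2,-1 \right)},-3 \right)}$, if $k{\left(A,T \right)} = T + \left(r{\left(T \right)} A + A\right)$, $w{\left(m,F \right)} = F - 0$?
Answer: $-141$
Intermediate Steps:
$x = -1$
$r{\left(U \right)} = -1$
$w{\left(m,F \right)} = F$ ($w{\left(m,F \right)} = F + 0 = F$)
$k{\left(A,T \right)} = T$ ($k{\left(A,T \right)} = T + \left(- A + A\right) = T + 0 = T$)
$47 k{\left(w{\left(-2,-1 \right)},-3 \right)} = 47 \left(-3\right) = -141$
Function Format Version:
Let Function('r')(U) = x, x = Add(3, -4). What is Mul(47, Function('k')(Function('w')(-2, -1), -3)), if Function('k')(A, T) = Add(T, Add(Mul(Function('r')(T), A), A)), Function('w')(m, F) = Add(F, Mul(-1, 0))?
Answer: -141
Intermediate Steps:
x = -1
Function('r')(U) = -1
Function('w')(m, F) = F (Function('w')(m, F) = Add(F, 0) = F)
Function('k')(A, T) = T (Function('k')(A, T) = Add(T, Add(Mul(-1, A), A)) = Add(T, 0) = T)
Mul(47, Function('k')(Function('w')(-2, -1), -3)) = Mul(47, -3) = -141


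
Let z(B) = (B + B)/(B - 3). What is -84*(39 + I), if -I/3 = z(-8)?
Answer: -32004/11 ≈ -2909.5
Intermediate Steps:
z(B) = 2*B/(-3 + B) (z(B) = (2*B)/(-3 + B) = 2*B/(-3 + B))
I = -48/11 (I = -6*(-8)/(-3 - 8) = -6*(-8)/(-11) = -6*(-8)*(-1)/11 = -3*16/11 = -48/11 ≈ -4.3636)
-84*(39 + I) = -84*(39 - 48/11) = -84*381/11 = -32004/11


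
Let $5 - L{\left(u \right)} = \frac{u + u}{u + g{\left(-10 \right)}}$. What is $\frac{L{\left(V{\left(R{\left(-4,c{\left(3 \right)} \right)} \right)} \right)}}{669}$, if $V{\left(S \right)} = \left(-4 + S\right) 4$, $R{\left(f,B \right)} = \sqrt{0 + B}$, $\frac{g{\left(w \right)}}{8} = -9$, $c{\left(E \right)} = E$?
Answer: $\frac{745}{107263} + \frac{12 \sqrt{3}}{107263} \approx 0.0071393$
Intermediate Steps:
$g{\left(w \right)} = -72$ ($g{\left(w \right)} = 8 \left(-9\right) = -72$)
$R{\left(f,B \right)} = \sqrt{B}$
$V{\left(S \right)} = -16 + 4 S$
$L{\left(u \right)} = 5 - \frac{2 u}{-72 + u}$ ($L{\left(u \right)} = 5 - \frac{u + u}{u - 72} = 5 - \frac{2 u}{-72 + u}$)
$\frac{L{\left(V{\left(R{\left(-4,c{\left(3 \right)} \right)} \right)} \right)}}{669} = \frac{3 \frac{1}{-72 - \left(16 - 4 \sqrt{3}\right)} \left(-120 - \left(16 - 4 \sqrt{3}\right)\right)}{669} = \frac{3 \left(-136 + 4 \sqrt{3}\right)}{-88 + 4 \sqrt{3}} \cdot \frac{1}{669} = \frac{-136 + 4 \sqrt{3}}{223 \left(-88 + 4 \sqrt{3}\right)}$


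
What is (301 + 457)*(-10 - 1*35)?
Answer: -34110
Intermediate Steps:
(301 + 457)*(-10 - 1*35) = 758*(-10 - 35) = 758*(-45) = -34110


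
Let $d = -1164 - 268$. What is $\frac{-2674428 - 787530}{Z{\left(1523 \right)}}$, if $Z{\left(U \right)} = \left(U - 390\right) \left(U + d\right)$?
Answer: $- \frac{3461958}{103103} \approx -33.578$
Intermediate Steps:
$d = -1432$ ($d = -1164 - 268 = -1432$)
$Z{\left(U \right)} = \left(-1432 + U\right) \left(-390 + U\right)$ ($Z{\left(U \right)} = \left(U - 390\right) \left(U - 1432\right) = \left(U - 390\right) \left(-1432 + U\right) = \left(-390 + U\right) \left(-1432 + U\right) = \left(-1432 + U\right) \left(-390 + U\right)$)
$\frac{-2674428 - 787530}{Z{\left(1523 \right)}} = \frac{-2674428 - 787530}{558480 + 1523^{2} - 2774906} = \frac{-2674428 - 787530}{558480 + 2319529 - 2774906} = - \frac{3461958}{103103}$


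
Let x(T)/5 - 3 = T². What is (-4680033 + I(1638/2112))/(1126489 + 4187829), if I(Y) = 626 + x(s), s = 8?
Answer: -2339536/2657159 ≈ -0.88047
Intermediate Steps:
x(T) = 15 + 5*T²
I(Y) = 961 (I(Y) = 626 + (15 + 5*8²) = 626 + (15 + 5*64) = 626 + (15 + 320) = 626 + 335 = 961)
(-4680033 + I(1638/2112))/(1126489 + 4187829) = (-4680033 + 961)/(1126489 + 4187829) = -4679072/5314318 = -4679072*1/5314318 = -2339536/2657159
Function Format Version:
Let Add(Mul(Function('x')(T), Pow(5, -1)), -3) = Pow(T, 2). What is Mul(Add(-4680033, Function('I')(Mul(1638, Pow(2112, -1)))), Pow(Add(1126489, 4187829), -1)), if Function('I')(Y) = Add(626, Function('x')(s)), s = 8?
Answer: Rational(-2339536, 2657159) ≈ -0.88047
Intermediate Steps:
Function('x')(T) = Add(15, Mul(5, Pow(T, 2)))
Function('I')(Y) = 961 (Function('I')(Y) = Add(626, Add(15, Mul(5, Pow(8, 2)))) = Add(626, Add(15, Mul(5, 64))) = Add(626, Add(15, 320)) = Add(626, 335) = 961)
Mul(Add(-4680033, Function('I')(Mul(1638, Pow(2112, -1)))), Pow(Add(1126489, 4187829), -1)) = Mul(Add(-4680033, 961), Pow(Add(1126489, 4187829), -1)) = Mul(-4679072, Pow(5314318, -1)) = Mul(-4679072, Rational(1, 5314318)) = Rational(-2339536, 2657159)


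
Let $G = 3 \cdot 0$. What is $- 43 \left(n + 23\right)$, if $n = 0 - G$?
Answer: $-989$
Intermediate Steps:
$G = 0$
$n = 0$ ($n = 0 - 0 = 0 + 0 = 0$)
$- 43 \left(n + 23\right) = - 43 \left(0 + 23\right) = \left(-43\right) 23 = -989$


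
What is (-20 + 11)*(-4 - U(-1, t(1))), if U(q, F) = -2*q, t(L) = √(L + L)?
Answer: 54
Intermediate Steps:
t(L) = √2*√L (t(L) = √(2*L) = √2*√L)
(-20 + 11)*(-4 - U(-1, t(1))) = (-20 + 11)*(-4 - (-2)*(-1)) = -9*(-4 - 1*2) = -9*(-4 - 2) = -9*(-6) = 54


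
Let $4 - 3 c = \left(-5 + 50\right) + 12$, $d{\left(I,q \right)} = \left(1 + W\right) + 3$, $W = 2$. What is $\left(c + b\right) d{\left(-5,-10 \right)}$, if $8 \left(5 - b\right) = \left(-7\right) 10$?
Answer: $- \frac{47}{2} \approx -23.5$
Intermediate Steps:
$d{\left(I,q \right)} = 6$ ($d{\left(I,q \right)} = \left(1 + 2\right) + 3 = 3 + 3 = 6$)
$c = - \frac{53}{3}$ ($c = \frac{4}{3} - \frac{\left(-5 + 50\right) + 12}{3} = \frac{4}{3} - \frac{45 + 12}{3} = \frac{4}{3} - 19 = - \frac{53}{3} \approx -17.667$)
$b = \frac{55}{4}$ ($b = 5 - \frac{\left(-7\right) 10}{8} = 5 - - \frac{35}{4} = 5 + \frac{35}{4} = \frac{55}{4} \approx 13.75$)
$\left(c + b\right) d{\left(-5,-10 \right)} = \left(- \frac{53}{3} + \frac{55}{4}\right) 6 = \left(- \frac{47}{12}\right) 6 = - \frac{47}{2}$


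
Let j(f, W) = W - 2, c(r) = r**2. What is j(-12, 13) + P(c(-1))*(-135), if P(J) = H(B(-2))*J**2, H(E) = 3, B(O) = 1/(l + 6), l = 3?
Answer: -394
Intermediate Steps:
B(O) = 1/9 (B(O) = 1/(3 + 6) = 1/9)
P(J) = 3*J**2
j(f, W) = -2 + W
j(-12, 13) + P(c(-1))*(-135) = (-2 + 13) + (3*((-1)**2)**2)*(-135) = 11 + (3*1**2)*(-135) = 11 + (3*1)*(-135) = 11 + 3*(-135) = 11 - 405 = -394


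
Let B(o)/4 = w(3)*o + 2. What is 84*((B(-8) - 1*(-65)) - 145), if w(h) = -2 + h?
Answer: -8736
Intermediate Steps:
B(o) = 8 + 4*o (B(o) = 4*((-2 + 3)*o + 2) = 4*(1*o + 2) = 4*(o + 2) = 4*(2 + o) = 8 + 4*o)
84*((B(-8) - 1*(-65)) - 145) = 84*(((8 + 4*(-8)) - 1*(-65)) - 145) = 84*(((8 - 32) + 65) - 145) = 84*((-24 + 65) - 145) = 84*(41 - 145) = 84*(-104) = -8736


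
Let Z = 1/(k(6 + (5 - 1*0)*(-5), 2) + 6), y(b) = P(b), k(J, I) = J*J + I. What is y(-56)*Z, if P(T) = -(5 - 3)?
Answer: -2/369 ≈ -0.0054201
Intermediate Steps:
P(T) = -2 (P(T) = -1*2 = -2)
k(J, I) = I + J**2 (k(J, I) = J**2 + I = I + J**2)
y(b) = -2
Z = 1/369 (Z = 1/((2 + (6 + (5 - 1*0)*(-5))**2) + 6) = 1/((2 + (6 + (5 + 0)*(-5))**2) + 6) = 1/((2 + (6 + 5*(-5))**2) + 6) = 1/((2 + (6 - 25)**2) + 6) = 1/((2 + (-19)**2) + 6) = 1/((2 + 361) + 6) = 1/(363 + 6) = 1/369 ≈ 0.0027100)
y(-56)*Z = -2*1/369 = -2/369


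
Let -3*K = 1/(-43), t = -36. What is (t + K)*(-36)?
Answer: 55716/43 ≈ 1295.7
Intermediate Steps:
K = 1/129 (K = -⅓/(-43) = -⅓*(-1/43) = 1/129 ≈ 0.0077519)
(t + K)*(-36) = (-36 + 1/129)*(-36) = -4643/129*(-36) = 55716/43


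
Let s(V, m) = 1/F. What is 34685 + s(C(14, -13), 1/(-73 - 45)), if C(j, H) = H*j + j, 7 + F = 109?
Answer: 3537871/102 ≈ 34685.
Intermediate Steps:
F = 102 (F = -7 + 109 = 102)
C(j, H) = j + H*j
s(V, m) = 1/102
34685 + s(C(14, -13), 1/(-73 - 45)) = 34685 + 1/102 = 3537871/102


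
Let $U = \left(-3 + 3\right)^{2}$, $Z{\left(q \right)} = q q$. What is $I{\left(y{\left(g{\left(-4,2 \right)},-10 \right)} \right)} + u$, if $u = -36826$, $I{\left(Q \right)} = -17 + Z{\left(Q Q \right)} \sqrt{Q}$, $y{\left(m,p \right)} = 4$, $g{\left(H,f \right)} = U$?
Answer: $-36331$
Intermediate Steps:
$Z{\left(q \right)} = q^{2}$
$U = 0$ ($U = 0^{2} = 0$)
$g{\left(H,f \right)} = 0$
$I{\left(Q \right)} = -17 + Q^{\frac{9}{2}}$ ($I{\left(Q \right)} = -17 + \left(Q Q\right)^{2} \sqrt{Q} = -17 + \left(Q^{2}\right)^{2} \sqrt{Q} = -17 + Q^{4} \sqrt{Q} = -17 + Q^{\frac{9}{2}}$)
$I{\left(y{\left(g{\left(-4,2 \right)},-10 \right)} \right)} + u = \left(-17 + 4^{\frac{9}{2}}\right) - 36826 = \left(-17 + 512\right) - 36826 = 495 - 36826 = -36331$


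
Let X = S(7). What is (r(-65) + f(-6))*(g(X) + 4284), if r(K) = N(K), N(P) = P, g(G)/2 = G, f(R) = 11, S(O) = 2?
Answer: -231552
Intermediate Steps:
X = 2
g(G) = 2*G
r(K) = K
(r(-65) + f(-6))*(g(X) + 4284) = (-65 + 11)*(2*2 + 4284) = -54*(4 + 4284) = -54*4288 = -231552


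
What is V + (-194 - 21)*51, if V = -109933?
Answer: -120898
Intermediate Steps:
V + (-194 - 21)*51 = -109933 + (-194 - 21)*51 = -109933 - 215*51 = -109933 - 10965 = -120898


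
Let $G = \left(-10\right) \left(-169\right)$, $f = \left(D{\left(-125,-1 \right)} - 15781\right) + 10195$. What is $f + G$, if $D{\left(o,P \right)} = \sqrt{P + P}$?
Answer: $-3896 + i \sqrt{2} \approx -3896.0 + 1.4142 i$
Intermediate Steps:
$D{\left(o,P \right)} = \sqrt{2} \sqrt{P}$ ($D{\left(o,P \right)} = \sqrt{2 P} = \sqrt{2} \sqrt{P}$)
$f = -5586 + i \sqrt{2}$ ($f = \left(\sqrt{2} \sqrt{-1} - 15781\right) + 10195 = \left(\sqrt{2} i - 15781\right) + 10195 = \left(i \sqrt{2} - 15781\right) + 10195 = \left(-15781 + i \sqrt{2}\right) + 10195 = -5586 + i \sqrt{2} \approx -5586.0 + 1.4142 i$)
$G = 1690$
$f + G = \left(-5586 + i \sqrt{2}\right) + 1690 = -3896 + i \sqrt{2}$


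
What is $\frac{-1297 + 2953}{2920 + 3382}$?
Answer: $\frac{36}{137} \approx 0.26277$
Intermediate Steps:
$\frac{-1297 + 2953}{2920 + 3382} = \frac{1656}{6302} = 1656 \cdot \frac{1}{6302} = \frac{36}{137}$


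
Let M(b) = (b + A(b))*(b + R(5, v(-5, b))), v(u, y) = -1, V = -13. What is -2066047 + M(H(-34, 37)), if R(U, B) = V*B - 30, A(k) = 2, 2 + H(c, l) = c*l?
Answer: -459581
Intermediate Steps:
H(c, l) = -2 + c*l
R(U, B) = -30 - 13*B (R(U, B) = -13*B - 30 = -30 - 13*B)
M(b) = (-17 + b)*(2 + b) (M(b) = (b + 2)*(b + (-30 - 13*(-1))) = (2 + b)*(b + (-30 + 13)) = (2 + b)*(b - 17) = (2 + b)*(-17 + b) = (-17 + b)*(2 + b))
-2066047 + M(H(-34, 37)) = -2066047 + (-34 + (-2 - 34*37)² - 15*(-2 - 34*37)) = -2066047 + (-34 + (-2 - 1258)² - 15*(-2 - 1258)) = -2066047 + (-34 + (-1260)² - 15*(-1260)) = -2066047 + (-34 + 1587600 + 18900) = -2066047 + 1606466 = -459581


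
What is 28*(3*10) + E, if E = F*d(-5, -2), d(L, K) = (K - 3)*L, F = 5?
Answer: 965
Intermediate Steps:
d(L, K) = L*(-3 + K) (d(L, K) = (-3 + K)*L = L*(-3 + K))
E = 125 (E = 5*(-5*(-3 - 2)) = 5*(-5*(-5)) = 5*25 = 125)
28*(3*10) + E = 28*(3*10) + 125 = 28*30 + 125 = 840 + 125 = 965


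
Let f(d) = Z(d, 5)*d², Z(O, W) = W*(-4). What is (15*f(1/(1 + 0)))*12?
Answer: -3600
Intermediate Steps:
Z(O, W) = -4*W
f(d) = -20*d² (f(d) = (-4*5)*d² = -20*d²)
(15*f(1/(1 + 0)))*12 = (15*(-20/(1 + 0)²))*12 = (15*(-20*(1/1)²))*12 = (15*(-20*1²))*12 = (15*(-20*1))*12 = (15*(-20))*12 = -300*12 = -3600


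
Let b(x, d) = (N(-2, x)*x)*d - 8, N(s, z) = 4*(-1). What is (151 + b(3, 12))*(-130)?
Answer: 130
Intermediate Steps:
N(s, z) = -4
b(x, d) = -8 - 4*d*x (b(x, d) = (-4*x)*d - 8 = -4*d*x - 8 = -8 - 4*d*x)
(151 + b(3, 12))*(-130) = (151 + (-8 - 4*12*3))*(-130) = (151 + (-8 - 144))*(-130) = (151 - 152)*(-130) = -1*(-130) = 130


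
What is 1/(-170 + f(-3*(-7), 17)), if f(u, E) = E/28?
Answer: -28/4743 ≈ -0.0059034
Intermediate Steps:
f(u, E) = E/28 (f(u, E) = E*(1/28) = E/28)
1/(-170 + f(-3*(-7), 17)) = 1/(-170 + (1/28)*17) = 1/(-170 + 17/28) = 1/(-4743/28) = -28/4743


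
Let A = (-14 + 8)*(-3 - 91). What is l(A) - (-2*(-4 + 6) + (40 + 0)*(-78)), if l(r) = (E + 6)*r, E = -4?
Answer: 4252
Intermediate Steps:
A = 564 (A = -6*(-94) = 564)
l(r) = 2*r (l(r) = (-4 + 6)*r = 2*r)
l(A) - (-2*(-4 + 6) + (40 + 0)*(-78)) = 2*564 - (-2*(-4 + 6) + (40 + 0)*(-78)) = 1128 - (-2*2 + 40*(-78)) = 1128 - (-4 - 3120) = 1128 - 1*(-3124) = 1128 + 3124 = 4252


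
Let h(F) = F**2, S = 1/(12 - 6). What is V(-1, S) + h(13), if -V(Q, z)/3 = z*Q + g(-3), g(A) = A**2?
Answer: 285/2 ≈ 142.50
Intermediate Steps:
S = 1/6 ≈ 0.16667
V(Q, z) = -27 - 3*Q*z (V(Q, z) = -3*(z*Q + (-3)**2) = -3*(Q*z + 9) = -3*(9 + Q*z) = -27 - 3*Q*z)
V(-1, S) + h(13) = (-27 - 3*(-1)*1/6) + 13**2 = (-27 + 1/2) + 169 = -53/2 + 169 = 285/2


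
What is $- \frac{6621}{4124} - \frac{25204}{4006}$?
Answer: $- \frac{65232511}{8260372} \approx -7.897$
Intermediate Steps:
$- \frac{6621}{4124} - \frac{25204}{4006} = \left(-6621\right) \frac{1}{4124} - \frac{12602}{2003} = - \frac{6621}{4124} - \frac{12602}{2003} = - \frac{65232511}{8260372}$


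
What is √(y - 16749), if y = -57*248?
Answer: I*√30885 ≈ 175.74*I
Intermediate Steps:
y = -14136
√(y - 16749) = √(-14136 - 16749) = √(-30885) = I*√30885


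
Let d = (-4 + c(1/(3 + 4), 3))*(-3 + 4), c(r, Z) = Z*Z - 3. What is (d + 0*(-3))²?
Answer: 4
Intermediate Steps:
c(r, Z) = -3 + Z² (c(r, Z) = Z² - 3 = -3 + Z²)
d = 2 (d = (-4 + (-3 + 3²))*(-3 + 4) = (-4 + (-3 + 9))*1 = (-4 + 6)*1 = 2*1 = 2)
(d + 0*(-3))² = (2 + 0*(-3))² = (2 + 0)² = 2² = 4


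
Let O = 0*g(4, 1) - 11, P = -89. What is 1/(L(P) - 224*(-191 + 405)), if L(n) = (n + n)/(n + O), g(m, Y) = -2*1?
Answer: -50/2396711 ≈ -2.0862e-5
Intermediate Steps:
g(m, Y) = -2
O = -11 (O = 0*(-2) - 11 = 0 - 11 = -11)
L(n) = 2*n/(-11 + n) (L(n) = (n + n)/(n - 11) = (2*n)/(-11 + n) = 2*n/(-11 + n))
1/(L(P) - 224*(-191 + 405)) = 1/(2*(-89)/(-11 - 89) - 224*(-191 + 405)) = 1/(2*(-89)/(-100) - 224*214) = 1/(2*(-89)*(-1/100) - 47936) = 1/(89/50 - 47936) = 1/(-2396711/50) = -50/2396711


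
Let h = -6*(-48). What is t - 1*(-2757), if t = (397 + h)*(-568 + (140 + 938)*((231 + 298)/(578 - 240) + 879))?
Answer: 109824541078/169 ≈ 6.4985e+8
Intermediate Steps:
h = 288
t = 109824075145/169 (t = (397 + 288)*(-568 + (140 + 938)*((231 + 298)/(578 - 240) + 879)) = 685*(-568 + 1078*(529/338 + 879)) = 685*(-568 + 1078*(297631/338)) = 685*(-568 + 160423109/169) = 685*(160327117/169) = 109824075145/169 ≈ 6.4985e+8)
t - 1*(-2757) = 109824075145/169 - 1*(-2757) = 109824075145/169 + 2757 = 109824541078/169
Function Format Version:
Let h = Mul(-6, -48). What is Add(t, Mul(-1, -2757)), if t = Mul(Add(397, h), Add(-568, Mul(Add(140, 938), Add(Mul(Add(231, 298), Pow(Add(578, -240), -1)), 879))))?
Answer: Rational(109824541078, 169) ≈ 6.4985e+8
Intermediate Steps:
h = 288
t = Rational(109824075145, 169) (t = Mul(Add(397, 288), Add(-568, Mul(Add(140, 938), Add(Mul(Add(231, 298), Pow(Add(578, -240), -1)), 879)))) = Mul(685, Add(-568, Mul(1078, Add(Mul(529, Pow(338, -1)), 879)))) = Mul(685, Add(-568, Mul(1078, Add(Mul(529, Rational(1, 338)), 879)))) = Mul(685, Add(-568, Mul(1078, Add(Rational(529, 338), 879)))) = Mul(685, Add(-568, Mul(1078, Rational(297631, 338)))) = Mul(685, Add(-568, Rational(160423109, 169))) = Mul(685, Rational(160327117, 169)) = Rational(109824075145, 169) ≈ 6.4985e+8)
Add(t, Mul(-1, -2757)) = Add(Rational(109824075145, 169), Mul(-1, -2757)) = Add(Rational(109824075145, 169), 2757) = Rational(109824541078, 169)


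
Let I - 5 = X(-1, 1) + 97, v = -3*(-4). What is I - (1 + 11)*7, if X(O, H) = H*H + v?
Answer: 31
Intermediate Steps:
v = 12
X(O, H) = 12 + H**2 (X(O, H) = H*H + 12 = H**2 + 12 = 12 + H**2)
I = 115 (I = 5 + ((12 + 1**2) + 97) = 5 + ((12 + 1) + 97) = 5 + (13 + 97) = 5 + 110 = 115)
I - (1 + 11)*7 = 115 - (1 + 11)*7 = 115 - 12*7 = 115 - 1*84 = 115 - 84 = 31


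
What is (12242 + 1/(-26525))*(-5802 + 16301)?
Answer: 3409225295451/26525 ≈ 1.2853e+8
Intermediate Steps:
(12242 + 1/(-26525))*(-5802 + 16301) = (12242 - 1/26525)*10499 = (324719049/26525)*10499 = 3409225295451/26525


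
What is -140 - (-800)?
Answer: 660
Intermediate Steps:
-140 - (-800) = -140 - 80*(-10) = -140 + 800 = 660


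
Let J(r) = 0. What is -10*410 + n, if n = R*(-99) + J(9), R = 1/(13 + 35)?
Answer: -65633/16 ≈ -4102.1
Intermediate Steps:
R = 1/48 ≈ 0.020833
n = -33/16 (n = (1/48)*(-99) + 0 = -33/16 + 0 = -33/16 ≈ -2.0625)
-10*410 + n = -10*410 - 33/16 = -4100 - 33/16 = -65633/16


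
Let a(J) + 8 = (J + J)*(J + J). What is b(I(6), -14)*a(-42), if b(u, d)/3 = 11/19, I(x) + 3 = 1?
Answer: 232584/19 ≈ 12241.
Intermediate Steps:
I(x) = -2 (I(x) = -3 + 1 = -2)
b(u, d) = 33/19 (b(u, d) = 3*(11/19) = 33/19)
a(J) = -8 + 4*J**2 (a(J) = -8 + (J + J)*(J + J) = -8 + (2*J)*(2*J) = -8 + 4*J**2)
b(I(6), -14)*a(-42) = 33*(-8 + 4*(-42)**2)/19 = 33*(-8 + 4*1764)/19 = 33*(-8 + 7056)/19 = (33/19)*7048 = 232584/19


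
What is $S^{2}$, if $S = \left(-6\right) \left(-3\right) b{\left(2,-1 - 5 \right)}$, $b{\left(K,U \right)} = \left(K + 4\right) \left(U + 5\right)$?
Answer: $11664$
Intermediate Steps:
$b{\left(K,U \right)} = \left(4 + K\right) \left(5 + U\right)$
$S = -108$ ($S = \left(-6\right) \left(-3\right) \left(20 + 4 \left(-1 - 5\right) + 5 \cdot 2 + 2 \left(-1 - 5\right)\right) = 18 \left(20 + 4 \left(-6\right) + 10 + 2 \left(-6\right)\right) = 18 \left(20 - 24 + 10 - 12\right) = 18 \left(-6\right) = -108$)
$S^{2} = \left(-108\right)^{2} = 11664$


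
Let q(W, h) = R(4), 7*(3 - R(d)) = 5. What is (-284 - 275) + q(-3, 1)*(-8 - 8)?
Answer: -4169/7 ≈ -595.57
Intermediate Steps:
R(d) = 16/7 (R(d) = 3 - 1/7*5 = 3 - 5/7 = 16/7)
q(W, h) = 16/7
(-284 - 275) + q(-3, 1)*(-8 - 8) = (-284 - 275) + 16*(-8 - 8)/7 = -559 + (16/7)*(-16) = -559 - 256/7 = -4169/7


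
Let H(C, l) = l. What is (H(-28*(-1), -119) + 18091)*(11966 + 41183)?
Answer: 955193828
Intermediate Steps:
(H(-28*(-1), -119) + 18091)*(11966 + 41183) = (-119 + 18091)*(11966 + 41183) = 17972*53149 = 955193828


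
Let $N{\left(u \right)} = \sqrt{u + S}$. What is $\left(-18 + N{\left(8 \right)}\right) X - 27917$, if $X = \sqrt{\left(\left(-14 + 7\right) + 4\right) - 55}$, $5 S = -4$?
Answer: $-27917 - \frac{6 i \sqrt{58} \left(15 - \sqrt{5}\right)}{5} \approx -27917.0 - 116.65 i$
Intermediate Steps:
$S = - \frac{4}{5}$ ($S = \frac{1}{5} \left(-4\right) = - \frac{4}{5} \approx -0.8$)
$N{\left(u \right)} = \sqrt{- \frac{4}{5} + u}$ ($N{\left(u \right)} = \sqrt{u - \frac{4}{5}} = \sqrt{- \frac{4}{5} + u}$)
$X = i \sqrt{58}$ ($X = \sqrt{\left(-7 + 4\right) - 55} = \sqrt{-3 - 55} = \sqrt{-58} = i \sqrt{58} \approx 7.6158 i$)
$\left(-18 + N{\left(8 \right)}\right) X - 27917 = \left(-18 + \frac{\sqrt{-20 + 25 \cdot 8}}{5}\right) i \sqrt{58} - 27917 = \left(-18 + \frac{\sqrt{-20 + 200}}{5}\right) i \sqrt{58} - 27917 = \left(-18 + \frac{\sqrt{180}}{5}\right) i \sqrt{58} - 27917 = \left(-18 + \frac{6 \sqrt{5}}{5}\right) i \sqrt{58} - 27917 = i \sqrt{58} \left(-18 + \frac{6 \sqrt{5}}{5}\right) - 27917 = -27917 + i \sqrt{58} \left(-18 + \frac{6 \sqrt{5}}{5}\right)$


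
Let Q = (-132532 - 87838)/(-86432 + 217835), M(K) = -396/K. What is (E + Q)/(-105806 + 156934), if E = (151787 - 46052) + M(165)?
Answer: 6315163849/3053805720 ≈ 2.0680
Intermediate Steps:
Q = -220370/131403 ≈ -1.6771
E = 528663/5 (E = (151787 - 46052) - 396/165 = 105735 - 396*1/165 = 105735 - 12/5 = 528663/5 ≈ 1.0573e+5)
(E + Q)/(-105806 + 156934) = (528663/5 - 220370/131403)/(-105806 + 156934) = (69466802339/657015)/51128 = (69466802339/657015)*(1/51128) = 6315163849/3053805720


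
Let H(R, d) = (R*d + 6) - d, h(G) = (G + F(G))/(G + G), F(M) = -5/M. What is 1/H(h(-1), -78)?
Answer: 1/240 ≈ 0.0041667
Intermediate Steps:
h(G) = (G - 5/G)/(2*G) (h(G) = (G - 5/G)/(G + G) = (G - 5/G)/((2*G)) = (G - 5/G)*(1/(2*G)) = (G - 5/G)/(2*G))
H(R, d) = 6 - d + R*d (H(R, d) = (6 + R*d) - d = 6 - d + R*d)
1/H(h(-1), -78) = 1/(6 - 1*(-78) + ((½)*(-5 + (-1)²)/(-1)²)*(-78)) = 1/(6 + 78 + ((½)*1*(-5 + 1))*(-78)) = 1/(6 + 78 + ((½)*1*(-4))*(-78)) = 1/(6 + 78 - 2*(-78)) = 1/(6 + 78 + 156) = 1/240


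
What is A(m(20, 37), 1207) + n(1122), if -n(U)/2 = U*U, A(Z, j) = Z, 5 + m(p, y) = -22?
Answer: -2517795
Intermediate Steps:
m(p, y) = -27 (m(p, y) = -5 - 22 = -27)
n(U) = -2*U² (n(U) = -2*U*U = -2*U²)
A(m(20, 37), 1207) + n(1122) = -27 - 2*1122² = -27 - 2*1258884 = -27 - 2517768 = -2517795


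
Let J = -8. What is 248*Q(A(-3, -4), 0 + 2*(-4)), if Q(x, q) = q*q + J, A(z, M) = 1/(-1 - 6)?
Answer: 13888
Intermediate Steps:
A(z, M) = -⅐ (A(z, M) = 1/(-7) = -⅐)
Q(x, q) = -8 + q² (Q(x, q) = q*q - 8 = q² - 8 = -8 + q²)
248*Q(A(-3, -4), 0 + 2*(-4)) = 248*(-8 + (0 + 2*(-4))²) = 248*(-8 + (0 - 8)²) = 248*(-8 + (-8)²) = 248*(-8 + 64) = 248*56 = 13888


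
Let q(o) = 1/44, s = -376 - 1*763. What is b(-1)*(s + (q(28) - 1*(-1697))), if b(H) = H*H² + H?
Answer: -24553/22 ≈ -1116.0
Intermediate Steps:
s = -1139 (s = -376 - 763 = -1139)
b(H) = H + H³ (b(H) = H³ + H = H + H³)
q(o) = 1/44
b(-1)*(s + (q(28) - 1*(-1697))) = (-1 + (-1)³)*(-1139 + (1/44 - 1*(-1697))) = (-1 - 1)*(-1139 + (1/44 + 1697)) = -2*(-1139 + 74669/44) = -2*24553/44 = -24553/22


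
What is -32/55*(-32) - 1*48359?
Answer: -2658721/55 ≈ -48340.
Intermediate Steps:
-32/55*(-32) - 1*48359 = -32*1/55*(-32) - 48359 = -32/55*(-32) - 48359 = 1024/55 - 48359 = -2658721/55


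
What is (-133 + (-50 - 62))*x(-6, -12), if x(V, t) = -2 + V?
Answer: 1960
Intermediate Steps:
(-133 + (-50 - 62))*x(-6, -12) = (-133 + (-50 - 62))*(-2 - 6) = (-133 - 112)*(-8) = -245*(-8) = 1960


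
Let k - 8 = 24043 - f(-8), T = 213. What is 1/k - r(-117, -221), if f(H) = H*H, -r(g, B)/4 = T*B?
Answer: -4516560203/23987 ≈ -1.8829e+5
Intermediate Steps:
r(g, B) = -852*B
f(H) = H**2
k = 23987 (k = 8 + (24043 - 1*(-8)**2) = 8 + (24043 - 1*64) = 8 + (24043 - 64) = 8 + 23979 = 23987)
1/k - r(-117, -221) = 1/23987 - (-852)*(-221) = 1/23987 - 1*188292 = 1/23987 - 188292 = -4516560203/23987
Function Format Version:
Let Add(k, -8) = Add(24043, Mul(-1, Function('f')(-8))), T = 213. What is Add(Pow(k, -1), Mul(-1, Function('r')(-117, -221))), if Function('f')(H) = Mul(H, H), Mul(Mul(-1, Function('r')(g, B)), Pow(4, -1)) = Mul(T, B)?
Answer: Rational(-4516560203, 23987) ≈ -1.8829e+5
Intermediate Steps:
Function('r')(g, B) = Mul(-852, B) (Function('r')(g, B) = Mul(-4, Mul(213, B)) = Mul(-852, B))
Function('f')(H) = Pow(H, 2)
k = 23987 (k = Add(8, Add(24043, Mul(-1, Pow(-8, 2)))) = Add(8, Add(24043, Mul(-1, 64))) = Add(8, Add(24043, -64)) = Add(8, 23979) = 23987)
Add(Pow(k, -1), Mul(-1, Function('r')(-117, -221))) = Add(Pow(23987, -1), Mul(-1, Mul(-852, -221))) = Add(Rational(1, 23987), Mul(-1, 188292)) = Add(Rational(1, 23987), -188292) = Rational(-4516560203, 23987)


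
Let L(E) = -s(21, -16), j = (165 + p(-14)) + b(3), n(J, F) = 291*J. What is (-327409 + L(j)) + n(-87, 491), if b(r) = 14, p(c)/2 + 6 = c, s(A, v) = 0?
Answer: -352726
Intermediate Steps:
p(c) = -12 + 2*c
j = 139 (j = (165 + (-12 + 2*(-14))) + 14 = (165 + (-12 - 28)) + 14 = (165 - 40) + 14 = 125 + 14 = 139)
L(E) = 0 (L(E) = -1*0 = 0)
(-327409 + L(j)) + n(-87, 491) = (-327409 + 0) + 291*(-87) = -327409 - 25317 = -352726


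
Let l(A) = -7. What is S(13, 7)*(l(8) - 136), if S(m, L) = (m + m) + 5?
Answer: -4433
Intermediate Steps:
S(m, L) = 5 + 2*m (S(m, L) = 2*m + 5 = 5 + 2*m)
S(13, 7)*(l(8) - 136) = (5 + 2*13)*(-7 - 136) = (5 + 26)*(-143) = 31*(-143) = -4433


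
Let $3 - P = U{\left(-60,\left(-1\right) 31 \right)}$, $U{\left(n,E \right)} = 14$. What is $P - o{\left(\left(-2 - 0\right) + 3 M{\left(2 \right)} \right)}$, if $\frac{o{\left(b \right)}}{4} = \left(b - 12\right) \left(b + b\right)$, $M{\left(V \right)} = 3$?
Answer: $269$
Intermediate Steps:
$P = -11$ ($P = 3 - 14 = -11$)
$o{\left(b \right)} = 8 b \left(-12 + b\right)$ ($o{\left(b \right)} = 4 \left(b - 12\right) \left(b + b\right) = 4 \left(-12 + b\right) 2 b = 4 \cdot 2 b \left(-12 + b\right) = 8 b \left(-12 + b\right)$)
$P - o{\left(\left(-2 - 0\right) + 3 M{\left(2 \right)} \right)} = -11 - 8 \left(\left(-2 - 0\right) + 3 \cdot 3\right) \left(-12 + \left(\left(-2 - 0\right) + 3 \cdot 3\right)\right) = -11 - 8 \left(\left(-2 + 0\right) + 9\right) \left(-12 + \left(\left(-2 + 0\right) + 9\right)\right) = -11 - 8 \left(-2 + 9\right) \left(-12 + \left(-2 + 9\right)\right) = -11 - 8 \cdot 7 \left(-12 + 7\right) = -11 - 8 \cdot 7 \left(-5\right) = -11 - -280 = -11 + 280 = 269$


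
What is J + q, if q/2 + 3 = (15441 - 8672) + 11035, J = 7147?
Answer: 42749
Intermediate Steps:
q = 35602 (q = -6 + 2*((15441 - 8672) + 11035) = -6 + 2*(6769 + 11035) = -6 + 2*17804 = -6 + 35608 = 35602)
J + q = 7147 + 35602 = 42749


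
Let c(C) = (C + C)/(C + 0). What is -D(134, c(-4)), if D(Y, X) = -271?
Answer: 271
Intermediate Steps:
c(C) = 2 (c(C) = (2*C)/C = 2)
-D(134, c(-4)) = -1*(-271) = 271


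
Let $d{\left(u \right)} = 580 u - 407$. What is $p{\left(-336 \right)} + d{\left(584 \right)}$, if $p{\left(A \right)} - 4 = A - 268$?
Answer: $337713$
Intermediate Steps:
$p{\left(A \right)} = -264 + A$ ($p{\left(A \right)} = 4 + \left(A - 268\right) = 4 + \left(-268 + A\right) = -264 + A$)
$d{\left(u \right)} = -407 + 580 u$
$p{\left(-336 \right)} + d{\left(584 \right)} = \left(-264 - 336\right) + \left(-407 + 580 \cdot 584\right) = -600 + \left(-407 + 338720\right) = -600 + 338313 = 337713$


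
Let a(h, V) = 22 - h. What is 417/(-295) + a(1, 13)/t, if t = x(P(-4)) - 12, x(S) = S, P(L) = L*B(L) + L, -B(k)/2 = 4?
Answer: -477/4720 ≈ -0.10106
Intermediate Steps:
B(k) = -8 (B(k) = -2*4 = -8)
P(L) = -7*L (P(L) = L*(-8) + L = -8*L + L = -7*L)
t = 16 (t = -7*(-4) - 12 = 28 - 12 = 16)
417/(-295) + a(1, 13)/t = 417/(-295) + (22 - 1*1)/16 = 417*(-1/295) + (22 - 1)*(1/16) = -417/295 + 21*(1/16) = -417/295 + 21/16 = -477/4720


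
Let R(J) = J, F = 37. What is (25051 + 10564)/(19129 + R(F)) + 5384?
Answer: 103225359/19166 ≈ 5385.9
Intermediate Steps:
(25051 + 10564)/(19129 + R(F)) + 5384 = (25051 + 10564)/(19129 + 37) + 5384 = 35615/19166 + 5384 = 103225359/19166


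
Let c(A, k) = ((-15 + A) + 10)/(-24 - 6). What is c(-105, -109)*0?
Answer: 0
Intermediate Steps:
c(A, k) = ⅙ - A/30 (c(A, k) = (-5 + A)/(-30) = (-5 + A)*(-1/30) = ⅙ - A/30)
c(-105, -109)*0 = (⅙ - 1/30*(-105))*0 = (⅙ + 7/2)*0 = (11/3)*0 = 0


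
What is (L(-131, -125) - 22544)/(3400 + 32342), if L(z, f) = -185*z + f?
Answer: 261/5957 ≈ 0.043814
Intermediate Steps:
L(z, f) = f - 185*z
(L(-131, -125) - 22544)/(3400 + 32342) = ((-125 - 185*(-131)) - 22544)/(3400 + 32342) = ((-125 + 24235) - 22544)/35742 = (24110 - 22544)*(1/35742) = 1566*(1/35742) = 261/5957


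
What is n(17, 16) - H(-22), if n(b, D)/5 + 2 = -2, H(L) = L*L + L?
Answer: -482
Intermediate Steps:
H(L) = L + L² (H(L) = L² + L = L + L²)
n(b, D) = -20 (n(b, D) = -10 + 5*(-2) = -10 - 10 = -20)
n(17, 16) - H(-22) = -20 - (-22)*(1 - 22) = -20 - (-22)*(-21) = -20 - 1*462 = -20 - 462 = -482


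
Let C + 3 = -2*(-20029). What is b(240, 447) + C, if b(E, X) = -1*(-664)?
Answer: 40719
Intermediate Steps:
b(E, X) = 664
C = 40055 (C = -3 - 2*(-20029) = -3 + 40058 = 40055)
b(240, 447) + C = 664 + 40055 = 40719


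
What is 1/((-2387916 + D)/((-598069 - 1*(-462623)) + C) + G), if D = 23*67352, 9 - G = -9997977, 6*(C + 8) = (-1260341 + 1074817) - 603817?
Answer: 320413/3203485694802 ≈ 1.0002e-7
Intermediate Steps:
C = -789389/6 (C = -8 + ((-1260341 + 1074817) - 603817)/6 = -8 + (-185524 - 603817)/6 = -8 + (⅙)*(-789341) = -8 - 789341/6 = -789389/6 ≈ -1.3156e+5)
G = 9997986 (G = 9 - 1*(-9997977) = 9 + 9997977 = 9997986)
D = 1549096
1/((-2387916 + D)/((-598069 - 1*(-462623)) + C) + G) = 1/((-2387916 + 1549096)/((-598069 - 1*(-462623)) - 789389/6) + 9997986) = 1/(-838820/((-598069 + 462623) - 789389/6) + 9997986) = 1/(-838820/(-135446 - 789389/6) + 9997986) = 1/(-838820/(-1602065/6) + 9997986) = 1/(-838820*(-6/1602065) + 9997986) = 1/(1006584/320413 + 9997986) = 1/(3203485694802/320413) = 320413/3203485694802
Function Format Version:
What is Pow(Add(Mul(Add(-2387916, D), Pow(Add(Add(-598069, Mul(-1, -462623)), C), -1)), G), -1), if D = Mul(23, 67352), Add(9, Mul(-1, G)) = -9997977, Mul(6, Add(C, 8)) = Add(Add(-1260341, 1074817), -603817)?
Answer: Rational(320413, 3203485694802) ≈ 1.0002e-7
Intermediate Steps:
C = Rational(-789389, 6) (C = Add(-8, Mul(Rational(1, 6), Add(Add(-1260341, 1074817), -603817))) = Add(-8, Mul(Rational(1, 6), Add(-185524, -603817))) = Add(-8, Mul(Rational(1, 6), -789341)) = Add(-8, Rational(-789341, 6)) = Rational(-789389, 6) ≈ -1.3156e+5)
G = 9997986 (G = Add(9, Mul(-1, -9997977)) = Add(9, 9997977) = 9997986)
D = 1549096
Pow(Add(Mul(Add(-2387916, D), Pow(Add(Add(-598069, Mul(-1, -462623)), C), -1)), G), -1) = Pow(Add(Mul(Add(-2387916, 1549096), Pow(Add(Add(-598069, Mul(-1, -462623)), Rational(-789389, 6)), -1)), 9997986), -1) = Pow(Add(Mul(-838820, Pow(Add(Add(-598069, 462623), Rational(-789389, 6)), -1)), 9997986), -1) = Pow(Add(Mul(-838820, Pow(Add(-135446, Rational(-789389, 6)), -1)), 9997986), -1) = Pow(Add(Mul(-838820, Pow(Rational(-1602065, 6), -1)), 9997986), -1) = Pow(Add(Mul(-838820, Rational(-6, 1602065)), 9997986), -1) = Pow(Add(Rational(1006584, 320413), 9997986), -1) = Pow(Rational(3203485694802, 320413), -1) = Rational(320413, 3203485694802)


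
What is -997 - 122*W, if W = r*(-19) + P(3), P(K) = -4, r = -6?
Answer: -14417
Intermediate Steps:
W = 110 (W = -6*(-19) - 4 = 114 - 4 = 110)
-997 - 122*W = -997 - 122*110 = -997 - 13420 = -14417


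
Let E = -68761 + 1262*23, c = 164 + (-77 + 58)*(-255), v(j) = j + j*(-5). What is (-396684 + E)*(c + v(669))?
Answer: -1018165527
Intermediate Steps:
v(j) = -4*j (v(j) = j - 5*j = -4*j)
c = 5009 (c = 164 - 19*(-255) = 164 + 4845 = 5009)
E = -39735 (E = -68761 + 29026 = -39735)
(-396684 + E)*(c + v(669)) = (-396684 - 39735)*(5009 - 4*669) = -436419*(5009 - 2676) = -436419*2333 = -1018165527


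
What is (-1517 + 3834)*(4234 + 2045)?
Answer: 14548443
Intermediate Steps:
(-1517 + 3834)*(4234 + 2045) = 2317*6279 = 14548443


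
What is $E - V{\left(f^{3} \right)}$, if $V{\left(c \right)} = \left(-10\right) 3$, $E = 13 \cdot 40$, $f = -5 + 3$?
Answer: $550$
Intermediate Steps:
$f = -2$
$E = 520$
$V{\left(c \right)} = -30$
$E - V{\left(f^{3} \right)} = 520 - -30 = 520 + 30 = 550$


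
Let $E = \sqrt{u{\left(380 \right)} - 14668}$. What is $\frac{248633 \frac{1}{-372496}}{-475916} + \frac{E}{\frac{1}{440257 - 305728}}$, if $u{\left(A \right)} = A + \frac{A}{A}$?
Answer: $\frac{35519}{25325258048} + 134529 i \sqrt{14287} \approx 1.4025 \cdot 10^{-6} + 1.608 \cdot 10^{7} i$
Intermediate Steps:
$u{\left(A \right)} = 1 + A$ ($u{\left(A \right)} = A + 1 = 1 + A$)
$E = i \sqrt{14287}$ ($E = \sqrt{\left(1 + 380\right) - 14668} = \sqrt{381 - 14668} = \sqrt{-14287} = i \sqrt{14287} \approx 119.53 i$)
$\frac{248633 \frac{1}{-372496}}{-475916} + \frac{E}{\frac{1}{440257 - 305728}} = \frac{248633 \frac{1}{-372496}}{-475916} + \frac{i \sqrt{14287}}{\frac{1}{440257 - 305728}} = 248633 \left(- \frac{1}{372496}\right) \left(- \frac{1}{475916}\right) + \frac{i \sqrt{14287}}{\frac{1}{134529}} = \left(- \frac{248633}{372496}\right) \left(- \frac{1}{475916}\right) + i \sqrt{14287} \frac{1}{\frac{1}{134529}} = \frac{35519}{25325258048} + i \sqrt{14287} \cdot 134529 = \frac{35519}{25325258048} + 134529 i \sqrt{14287}$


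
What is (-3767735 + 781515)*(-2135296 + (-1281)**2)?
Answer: 1476193063700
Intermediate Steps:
(-3767735 + 781515)*(-2135296 + (-1281)**2) = -2986220*(-2135296 + 1640961) = -2986220*(-494335) = 1476193063700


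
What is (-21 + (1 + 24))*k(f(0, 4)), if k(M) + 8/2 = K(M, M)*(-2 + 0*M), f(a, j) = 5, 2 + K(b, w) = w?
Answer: -40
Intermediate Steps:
K(b, w) = -2 + w
k(M) = -2*M (k(M) = -4 + (-2 + M)*(-2 + 0*M) = -4 + (-2 + M)*(-2 + 0) = -4 + (-2 + M)*(-2) = -4 + (4 - 2*M) = -2*M)
(-21 + (1 + 24))*k(f(0, 4)) = (-21 + (1 + 24))*(-2*5) = (-21 + 25)*(-10) = 4*(-10) = -40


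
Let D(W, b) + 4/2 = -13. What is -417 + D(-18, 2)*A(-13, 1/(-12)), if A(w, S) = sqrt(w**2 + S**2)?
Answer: -417 - 5*sqrt(24337)/4 ≈ -612.00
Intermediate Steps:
D(W, b) = -15 (D(W, b) = -2 - 13 = -15)
A(w, S) = sqrt(S**2 + w**2)
-417 + D(-18, 2)*A(-13, 1/(-12)) = -417 - 15*sqrt((1/(-12))**2 + (-13)**2) = -417 - 15*sqrt((-1/12)**2 + 169) = -417 - 15*sqrt(1/144 + 169) = -417 - 5*sqrt(24337)/4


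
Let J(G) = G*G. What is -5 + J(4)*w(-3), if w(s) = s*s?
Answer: 139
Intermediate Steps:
J(G) = G²
w(s) = s²
-5 + J(4)*w(-3) = -5 + 4²*(-3)² = -5 + 16*9 = -5 + 144 = 139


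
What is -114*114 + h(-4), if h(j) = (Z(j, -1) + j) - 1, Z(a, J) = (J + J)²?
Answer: -12997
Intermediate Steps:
Z(a, J) = 4*J² (Z(a, J) = (2*J)² = 4*J²)
h(j) = 3 + j (h(j) = (4*(-1)² + j) - 1 = (4*1 + j) - 1 = (4 + j) - 1 = 3 + j)
-114*114 + h(-4) = -114*114 + (3 - 4) = -12996 - 1 = -12997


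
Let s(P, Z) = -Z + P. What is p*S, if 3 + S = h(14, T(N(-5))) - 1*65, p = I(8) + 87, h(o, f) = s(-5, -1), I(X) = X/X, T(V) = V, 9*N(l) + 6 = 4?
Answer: -6336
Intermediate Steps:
N(l) = -2/9 (N(l) = -2/3 + (1/9)*4 = -2/3 + 4/9 = -2/9)
s(P, Z) = P - Z
I(X) = 1
h(o, f) = -4 (h(o, f) = -5 - 1*(-1) = -5 + 1 = -4)
p = 88 (p = 1 + 87 = 88)
S = -72 (S = -3 + (-4 - 1*65) = -3 + (-4 - 65) = -3 - 69 = -72)
p*S = 88*(-72) = -6336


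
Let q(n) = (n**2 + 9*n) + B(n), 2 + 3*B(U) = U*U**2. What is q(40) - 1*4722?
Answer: 55712/3 ≈ 18571.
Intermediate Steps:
B(U) = -2/3 + U**3/3 (B(U) = -2/3 + (U*U**2)/3 = -2/3 + U**3/3)
q(n) = -2/3 + n**2 + 9*n + n**3/3 (q(n) = (n**2 + 9*n) + (-2/3 + n**3/3) = -2/3 + n**2 + 9*n + n**3/3)
q(40) - 1*4722 = (-2/3 + 40**2 + 9*40 + (1/3)*40**3) - 1*4722 = (-2/3 + 1600 + 360 + (1/3)*64000) - 4722 = (-2/3 + 1600 + 360 + 64000/3) - 4722 = 69878/3 - 4722 = 55712/3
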